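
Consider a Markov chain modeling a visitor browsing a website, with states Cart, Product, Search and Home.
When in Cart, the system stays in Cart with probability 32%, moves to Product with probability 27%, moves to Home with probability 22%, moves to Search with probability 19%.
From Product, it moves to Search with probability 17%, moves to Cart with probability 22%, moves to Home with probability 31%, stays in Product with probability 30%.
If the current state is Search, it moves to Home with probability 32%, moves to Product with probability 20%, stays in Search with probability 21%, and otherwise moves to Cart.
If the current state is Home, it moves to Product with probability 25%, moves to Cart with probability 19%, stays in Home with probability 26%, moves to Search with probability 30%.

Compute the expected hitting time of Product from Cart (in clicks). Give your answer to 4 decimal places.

4.0096

Let t(s) be the expected number of clicks to first reach Product from state s, with t(Product) = 0. Conditioning on the first click:
t(Cart) = 1 + 0.32·t(Cart) + 0.19·t(Search) + 0.22·t(Home)
t(Search) = 1 + 0.27·t(Cart) + 0.21·t(Search) + 0.32·t(Home)
t(Home) = 1 + 0.19·t(Cart) + 0.3·t(Search) + 0.26·t(Home)
Solving: t(Cart) = 4.0096, t(Search) = 4.3080, t(Home) = 4.1274.
Expected clicks from Cart to Product: 4.0096.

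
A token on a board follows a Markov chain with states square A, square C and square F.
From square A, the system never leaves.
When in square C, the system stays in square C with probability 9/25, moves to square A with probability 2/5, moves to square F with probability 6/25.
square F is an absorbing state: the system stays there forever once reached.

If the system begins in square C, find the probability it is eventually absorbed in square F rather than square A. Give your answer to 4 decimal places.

Let h(s) be the probability of absorption at square F starting from transient state s. Then h(square F) = 1 and h(square A) = 0. By first-step analysis:
h(square C) = 0.4·0 + 0.36·h(square C) + 0.24·1
Solving: h(square C) = 0.3750.
Starting from square C, the probability is 0.3750.

0.3750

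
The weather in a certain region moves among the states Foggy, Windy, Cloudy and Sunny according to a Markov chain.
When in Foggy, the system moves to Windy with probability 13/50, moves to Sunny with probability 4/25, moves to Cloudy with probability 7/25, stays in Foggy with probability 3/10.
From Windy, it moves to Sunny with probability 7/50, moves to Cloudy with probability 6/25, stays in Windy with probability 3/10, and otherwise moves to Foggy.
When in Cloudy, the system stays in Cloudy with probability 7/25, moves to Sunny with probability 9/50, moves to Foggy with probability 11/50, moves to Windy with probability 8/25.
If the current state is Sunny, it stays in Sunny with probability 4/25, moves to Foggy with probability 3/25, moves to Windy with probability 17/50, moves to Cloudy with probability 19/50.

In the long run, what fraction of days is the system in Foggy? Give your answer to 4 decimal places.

0.2546

Let the stationary distribution be π with π = πP and π_1 + π_2 + π_3 + π_4 = 1.
π_1 = 0.3·π_1 + 0.32·π_2 + 0.22·π_3 + 0.12·π_4
π_2 = 0.26·π_1 + 0.3·π_2 + 0.32·π_3 + 0.34·π_4
π_3 = 0.28·π_1 + 0.24·π_2 + 0.28·π_3 + 0.38·π_4
Solving with the normalization constraint gives π = (0.2546, 0.3019, 0.2839, 0.1596).
So the stationary probability of Foggy is 0.2546.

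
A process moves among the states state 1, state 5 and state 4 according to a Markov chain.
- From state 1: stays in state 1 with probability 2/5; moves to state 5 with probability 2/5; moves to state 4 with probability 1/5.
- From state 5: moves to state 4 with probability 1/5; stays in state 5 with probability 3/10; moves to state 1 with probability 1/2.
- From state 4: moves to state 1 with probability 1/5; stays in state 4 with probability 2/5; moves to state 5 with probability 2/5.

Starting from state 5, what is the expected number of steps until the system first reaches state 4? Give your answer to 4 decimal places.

Let t(s) be the expected number of steps to first reach state 4 from state s, with t(state 4) = 0. Conditioning on the first step:
t(state 1) = 1 + 0.4·t(state 1) + 0.4·t(state 5)
t(state 5) = 1 + 0.5·t(state 1) + 0.3·t(state 5)
Solving: t(state 1) = 5.0000, t(state 5) = 5.0000.
Expected steps from state 5 to state 4: 5.0000.

5.0000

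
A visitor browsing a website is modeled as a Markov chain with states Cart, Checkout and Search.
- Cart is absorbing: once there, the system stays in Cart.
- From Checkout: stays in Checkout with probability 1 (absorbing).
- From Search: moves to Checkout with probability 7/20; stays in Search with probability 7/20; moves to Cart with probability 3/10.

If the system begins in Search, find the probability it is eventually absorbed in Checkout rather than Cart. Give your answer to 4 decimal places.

0.5385

Let h(s) be the probability of absorption at Checkout starting from transient state s. Then h(Checkout) = 1 and h(Cart) = 0. By first-step analysis:
h(Search) = 0.3·0 + 0.35·1 + 0.35·h(Search)
Solving: h(Search) = 0.5385.
Starting from Search, the probability is 0.5385.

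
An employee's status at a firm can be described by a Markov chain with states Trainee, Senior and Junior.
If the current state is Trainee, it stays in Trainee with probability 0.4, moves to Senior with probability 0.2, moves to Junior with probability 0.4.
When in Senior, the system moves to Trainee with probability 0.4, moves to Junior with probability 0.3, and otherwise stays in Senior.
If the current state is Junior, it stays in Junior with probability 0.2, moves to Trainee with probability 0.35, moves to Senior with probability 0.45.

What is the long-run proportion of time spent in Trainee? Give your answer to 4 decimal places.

Let the stationary distribution be π with π = πP and π_1 + π_2 + π_3 = 1.
π_1 = 0.4·π_1 + 0.4·π_2 + 0.35·π_3
π_2 = 0.2·π_1 + 0.3·π_2 + 0.45·π_3
Solving with the normalization constraint gives π = (0.3846, 0.3077, 0.3077).
So the stationary probability of Trainee is 0.3846.

0.3846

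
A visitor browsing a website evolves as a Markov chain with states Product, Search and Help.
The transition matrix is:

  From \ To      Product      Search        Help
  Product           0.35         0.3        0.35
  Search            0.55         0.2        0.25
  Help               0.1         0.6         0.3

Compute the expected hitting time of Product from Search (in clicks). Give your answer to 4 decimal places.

Let t(s) be the expected number of clicks to first reach Product from state s, with t(Product) = 0. Conditioning on the first click:
t(Search) = 1 + 0.2·t(Search) + 0.25·t(Help)
t(Help) = 1 + 0.6·t(Search) + 0.3·t(Help)
Solving: t(Search) = 2.3171, t(Help) = 3.4146.
Expected clicks from Search to Product: 2.3171.

2.3171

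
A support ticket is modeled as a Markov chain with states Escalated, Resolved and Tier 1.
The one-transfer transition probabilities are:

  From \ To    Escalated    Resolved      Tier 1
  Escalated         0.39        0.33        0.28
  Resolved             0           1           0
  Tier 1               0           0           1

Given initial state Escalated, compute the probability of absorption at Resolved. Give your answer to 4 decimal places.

0.5410

Let h(s) be the probability of absorption at Resolved starting from transient state s. Then h(Resolved) = 1 and h(Tier 1) = 0. By first-step analysis:
h(Escalated) = 0.39·h(Escalated) + 0.33·1 + 0.28·0
Solving: h(Escalated) = 0.5410.
Starting from Escalated, the probability is 0.5410.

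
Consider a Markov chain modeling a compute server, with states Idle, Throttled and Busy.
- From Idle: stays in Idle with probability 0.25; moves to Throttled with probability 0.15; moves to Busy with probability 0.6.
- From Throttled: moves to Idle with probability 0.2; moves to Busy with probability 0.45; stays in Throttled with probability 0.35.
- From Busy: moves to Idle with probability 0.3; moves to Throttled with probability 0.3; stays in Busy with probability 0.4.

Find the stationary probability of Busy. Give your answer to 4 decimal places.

0.4656

Let the stationary distribution be π with π = πP and π_1 + π_2 + π_3 = 1.
π_1 = 0.25·π_1 + 0.2·π_2 + 0.3·π_3
π_2 = 0.15·π_1 + 0.35·π_2 + 0.3·π_3
Solving with the normalization constraint gives π = (0.2595, 0.2748, 0.4656).
So the stationary probability of Busy is 0.4656.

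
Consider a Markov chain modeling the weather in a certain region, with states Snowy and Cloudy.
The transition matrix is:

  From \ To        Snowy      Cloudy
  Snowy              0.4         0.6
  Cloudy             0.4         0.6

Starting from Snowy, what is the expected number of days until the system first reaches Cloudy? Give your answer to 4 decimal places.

1.6667

Let t(s) be the expected number of days to first reach Cloudy from state s, with t(Cloudy) = 0. Conditioning on the first day:
t(Snowy) = 1 + 0.4·t(Snowy)
Solving: t(Snowy) = 1.6667.
Expected days from Snowy to Cloudy: 1.6667.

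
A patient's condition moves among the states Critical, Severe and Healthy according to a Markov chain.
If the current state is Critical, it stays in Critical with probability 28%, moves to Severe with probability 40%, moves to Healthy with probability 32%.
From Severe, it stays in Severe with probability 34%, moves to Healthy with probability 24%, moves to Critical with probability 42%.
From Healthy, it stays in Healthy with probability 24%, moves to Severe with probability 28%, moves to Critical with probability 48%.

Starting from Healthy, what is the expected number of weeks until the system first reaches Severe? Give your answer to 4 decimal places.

3.0488

Let t(s) be the expected number of weeks to first reach Severe from state s, with t(Severe) = 0. Conditioning on the first week:
t(Critical) = 1 + 0.28·t(Critical) + 0.32·t(Healthy)
t(Healthy) = 1 + 0.48·t(Critical) + 0.24·t(Healthy)
Solving: t(Critical) = 2.7439, t(Healthy) = 3.0488.
Expected weeks from Healthy to Severe: 3.0488.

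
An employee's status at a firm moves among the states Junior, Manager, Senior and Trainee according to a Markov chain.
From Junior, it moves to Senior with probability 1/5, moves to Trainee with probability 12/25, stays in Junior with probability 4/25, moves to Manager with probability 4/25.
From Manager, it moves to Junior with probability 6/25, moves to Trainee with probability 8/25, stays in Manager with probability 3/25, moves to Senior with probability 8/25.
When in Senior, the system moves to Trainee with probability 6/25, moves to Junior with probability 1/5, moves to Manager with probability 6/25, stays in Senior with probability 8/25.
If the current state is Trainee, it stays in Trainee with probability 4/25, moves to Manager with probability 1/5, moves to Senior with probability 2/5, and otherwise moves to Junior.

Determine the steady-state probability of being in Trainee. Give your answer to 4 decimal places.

0.2830

Let the stationary distribution be π with π = πP and π_1 + π_2 + π_3 + π_4 = 1.
π_1 = 0.16·π_1 + 0.24·π_2 + 0.2·π_3 + 0.24·π_4
π_2 = 0.16·π_1 + 0.12·π_2 + 0.24·π_3 + 0.2·π_4
π_3 = 0.2·π_1 + 0.32·π_2 + 0.32·π_3 + 0.4·π_4
Solving with the normalization constraint gives π = (0.2105, 0.1891, 0.3174, 0.2830).
So the stationary probability of Trainee is 0.2830.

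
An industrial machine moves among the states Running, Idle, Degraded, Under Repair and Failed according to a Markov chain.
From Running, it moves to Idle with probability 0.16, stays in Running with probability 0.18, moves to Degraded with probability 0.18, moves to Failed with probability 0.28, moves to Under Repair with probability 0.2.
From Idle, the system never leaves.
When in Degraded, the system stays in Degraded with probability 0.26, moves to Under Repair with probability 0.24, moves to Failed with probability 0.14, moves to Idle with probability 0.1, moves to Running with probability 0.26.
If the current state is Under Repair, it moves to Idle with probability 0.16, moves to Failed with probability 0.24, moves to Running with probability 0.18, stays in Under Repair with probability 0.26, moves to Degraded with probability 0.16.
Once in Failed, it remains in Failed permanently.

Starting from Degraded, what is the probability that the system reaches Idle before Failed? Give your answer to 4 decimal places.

Let h(s) be the probability of absorption at Idle starting from transient state s. Then h(Idle) = 1 and h(Failed) = 0. By first-step analysis:
h(Running) = 0.18·h(Running) + 0.16·1 + 0.18·h(Degraded) + 0.2·h(Under Repair) + 0.28·0
h(Degraded) = 0.26·h(Running) + 0.1·1 + 0.26·h(Degraded) + 0.24·h(Under Repair) + 0.14·0
h(Under Repair) = 0.18·h(Running) + 0.16·1 + 0.16·h(Degraded) + 0.26·h(Under Repair) + 0.24·0
Solving: h(Running) = 0.3780, h(Degraded) = 0.3956, h(Under Repair) = 0.3937.
Starting from Degraded, the probability is 0.3956.

0.3956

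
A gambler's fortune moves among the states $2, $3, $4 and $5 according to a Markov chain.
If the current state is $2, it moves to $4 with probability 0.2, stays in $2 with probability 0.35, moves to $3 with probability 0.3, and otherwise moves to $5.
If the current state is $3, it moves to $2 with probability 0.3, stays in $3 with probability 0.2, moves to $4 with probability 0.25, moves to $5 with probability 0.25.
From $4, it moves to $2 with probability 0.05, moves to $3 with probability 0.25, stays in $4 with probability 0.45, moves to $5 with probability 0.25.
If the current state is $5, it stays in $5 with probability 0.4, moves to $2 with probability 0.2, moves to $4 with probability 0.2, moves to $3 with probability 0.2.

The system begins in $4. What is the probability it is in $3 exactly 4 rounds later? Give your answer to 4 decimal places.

Propagate the distribution vector 4 rounds from $4.
After 0 rounds: (0.0000, 0.0000, 1.0000, 0.0000)
After 1 round: (0.0500, 0.2500, 0.4500, 0.2500)
After 2 rounds: (0.1650, 0.2275, 0.3250, 0.2825)
After 3 rounds: (0.1988, 0.2328, 0.2926, 0.2759)
After 4 rounds: (0.2092, 0.2345, 0.2848, 0.2715)
P(in $3 after 4 rounds) = 0.2345

0.2345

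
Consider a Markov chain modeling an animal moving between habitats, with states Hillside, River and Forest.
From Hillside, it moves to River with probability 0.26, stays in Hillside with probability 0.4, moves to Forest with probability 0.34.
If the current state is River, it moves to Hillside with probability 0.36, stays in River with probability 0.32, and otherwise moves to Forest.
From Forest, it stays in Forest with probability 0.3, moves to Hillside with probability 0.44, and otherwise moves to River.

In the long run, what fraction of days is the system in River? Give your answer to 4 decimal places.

Let the stationary distribution be π with π = πP and π_1 + π_2 + π_3 = 1.
π_1 = 0.4·π_1 + 0.36·π_2 + 0.44·π_3
π_2 = 0.26·π_1 + 0.32·π_2 + 0.26·π_3
Solving with the normalization constraint gives π = (0.4018, 0.2766, 0.3216).
So the stationary probability of River is 0.2766.

0.2766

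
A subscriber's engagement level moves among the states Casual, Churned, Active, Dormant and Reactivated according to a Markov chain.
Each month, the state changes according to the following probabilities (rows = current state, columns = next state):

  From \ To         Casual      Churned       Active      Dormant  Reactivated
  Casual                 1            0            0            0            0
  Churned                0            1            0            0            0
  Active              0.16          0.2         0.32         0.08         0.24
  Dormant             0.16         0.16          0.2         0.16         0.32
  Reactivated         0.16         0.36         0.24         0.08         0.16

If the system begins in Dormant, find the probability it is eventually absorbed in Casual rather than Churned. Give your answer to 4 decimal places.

Let h(s) be the probability of absorption at Casual starting from transient state s. Then h(Casual) = 1 and h(Churned) = 0. By first-step analysis:
h(Active) = 0.16·1 + 0.2·0 + 0.32·h(Active) + 0.08·h(Dormant) + 0.24·h(Reactivated)
h(Dormant) = 0.16·1 + 0.16·0 + 0.2·h(Active) + 0.16·h(Dormant) + 0.32·h(Reactivated)
h(Reactivated) = 0.16·1 + 0.36·0 + 0.24·h(Active) + 0.08·h(Dormant) + 0.16·h(Reactivated)
Solving: h(Active) = 0.4070, h(Dormant) = 0.4195, h(Reactivated) = 0.3467.
Starting from Dormant, the probability is 0.4195.

0.4195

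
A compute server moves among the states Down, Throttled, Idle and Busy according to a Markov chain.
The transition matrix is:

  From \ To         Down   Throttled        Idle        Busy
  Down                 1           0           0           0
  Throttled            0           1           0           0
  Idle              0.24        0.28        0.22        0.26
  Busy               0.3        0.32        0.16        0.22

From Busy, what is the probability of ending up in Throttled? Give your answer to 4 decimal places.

0.5194

Let h(s) be the probability of absorption at Throttled starting from transient state s. Then h(Throttled) = 1 and h(Down) = 0. By first-step analysis:
h(Idle) = 0.24·0 + 0.28·1 + 0.22·h(Idle) + 0.26·h(Busy)
h(Busy) = 0.3·0 + 0.32·1 + 0.16·h(Idle) + 0.22·h(Busy)
Solving: h(Idle) = 0.5321, h(Busy) = 0.5194.
Starting from Busy, the probability is 0.5194.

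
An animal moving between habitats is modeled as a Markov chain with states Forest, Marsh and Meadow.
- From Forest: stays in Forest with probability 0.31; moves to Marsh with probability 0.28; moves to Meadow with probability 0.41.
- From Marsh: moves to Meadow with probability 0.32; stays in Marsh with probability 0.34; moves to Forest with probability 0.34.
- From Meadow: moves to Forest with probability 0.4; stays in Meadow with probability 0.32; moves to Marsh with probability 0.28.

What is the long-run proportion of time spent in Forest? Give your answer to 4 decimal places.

Let the stationary distribution be π with π = πP and π_1 + π_2 + π_3 = 1.
π_1 = 0.31·π_1 + 0.34·π_2 + 0.4·π_3
π_2 = 0.28·π_1 + 0.34·π_2 + 0.28·π_3
Solving with the normalization constraint gives π = (0.3506, 0.2979, 0.3516).
So the stationary probability of Forest is 0.3506.

0.3506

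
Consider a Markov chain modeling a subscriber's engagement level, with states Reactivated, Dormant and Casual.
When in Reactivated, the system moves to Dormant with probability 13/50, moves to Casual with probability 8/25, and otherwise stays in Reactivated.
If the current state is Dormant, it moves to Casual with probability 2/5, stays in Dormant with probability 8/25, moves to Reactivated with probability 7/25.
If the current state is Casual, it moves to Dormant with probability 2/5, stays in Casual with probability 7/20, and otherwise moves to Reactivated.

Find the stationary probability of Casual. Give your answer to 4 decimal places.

Let the stationary distribution be π with π = πP and π_1 + π_2 + π_3 = 1.
π_1 = 0.42·π_1 + 0.28·π_2 + 0.25·π_3
π_2 = 0.26·π_1 + 0.32·π_2 + 0.4·π_3
Solving with the normalization constraint gives π = (0.3131, 0.3298, 0.3571).
So the stationary probability of Casual is 0.3571.

0.3571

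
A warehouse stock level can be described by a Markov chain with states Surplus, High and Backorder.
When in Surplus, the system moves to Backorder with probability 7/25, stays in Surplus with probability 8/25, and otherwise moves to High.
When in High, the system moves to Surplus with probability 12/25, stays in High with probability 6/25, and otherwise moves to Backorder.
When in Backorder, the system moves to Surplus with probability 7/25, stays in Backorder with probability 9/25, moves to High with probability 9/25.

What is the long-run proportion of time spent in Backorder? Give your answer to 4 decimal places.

0.3043

Let the stationary distribution be π with π = πP and π_1 + π_2 + π_3 = 1.
π_1 = 0.32·π_1 + 0.48·π_2 + 0.28·π_3
π_2 = 0.4·π_1 + 0.24·π_2 + 0.36·π_3
Solving with the normalization constraint gives π = (0.3613, 0.3343, 0.3043).
So the stationary probability of Backorder is 0.3043.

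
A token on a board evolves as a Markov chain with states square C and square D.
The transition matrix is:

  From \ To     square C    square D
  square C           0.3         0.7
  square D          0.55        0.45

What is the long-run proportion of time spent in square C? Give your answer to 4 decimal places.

0.4400

Let the stationary distribution be π with π = πP and π_1 + π_2 = 1.
π_1 = 0.3·π_1 + 0.55·π_2
Solving with the normalization constraint gives π = (0.4400, 0.5600).
So the stationary probability of square C is 0.4400.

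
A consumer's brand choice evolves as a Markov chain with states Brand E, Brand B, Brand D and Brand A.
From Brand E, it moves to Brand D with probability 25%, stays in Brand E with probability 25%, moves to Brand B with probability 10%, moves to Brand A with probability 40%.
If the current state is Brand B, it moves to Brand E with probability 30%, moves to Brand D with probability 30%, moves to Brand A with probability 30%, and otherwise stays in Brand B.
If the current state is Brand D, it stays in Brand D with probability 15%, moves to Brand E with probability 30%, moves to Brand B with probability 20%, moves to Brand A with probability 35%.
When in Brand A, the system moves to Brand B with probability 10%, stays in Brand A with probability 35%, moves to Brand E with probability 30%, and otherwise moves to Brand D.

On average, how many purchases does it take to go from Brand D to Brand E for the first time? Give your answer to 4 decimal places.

Let t(s) be the expected number of purchases to first reach Brand E from state s, with t(Brand E) = 0. Conditioning on the first purchase:
t(Brand B) = 1 + 0.1·t(Brand B) + 0.3·t(Brand D) + 0.3·t(Brand A)
t(Brand D) = 1 + 0.2·t(Brand B) + 0.15·t(Brand D) + 0.35·t(Brand A)
t(Brand A) = 1 + 0.1·t(Brand B) + 0.25·t(Brand D) + 0.35·t(Brand A)
Solving: t(Brand B) = 3.3333, t(Brand D) = 3.3333, t(Brand A) = 3.3333.
Expected purchases from Brand D to Brand E: 3.3333.

3.3333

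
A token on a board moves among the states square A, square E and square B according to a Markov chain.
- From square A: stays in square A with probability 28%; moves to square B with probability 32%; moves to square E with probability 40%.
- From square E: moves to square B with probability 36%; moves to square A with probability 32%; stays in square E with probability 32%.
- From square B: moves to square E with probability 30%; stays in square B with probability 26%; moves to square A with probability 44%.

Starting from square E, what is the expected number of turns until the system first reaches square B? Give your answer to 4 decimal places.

Let t(s) be the expected number of turns to first reach square B from state s, with t(square B) = 0. Conditioning on the first turn:
t(square A) = 1 + 0.28·t(square A) + 0.4·t(square E)
t(square E) = 1 + 0.32·t(square A) + 0.32·t(square E)
Solving: t(square A) = 2.9867, t(square E) = 2.8761.
Expected turns from square E to square B: 2.8761.

2.8761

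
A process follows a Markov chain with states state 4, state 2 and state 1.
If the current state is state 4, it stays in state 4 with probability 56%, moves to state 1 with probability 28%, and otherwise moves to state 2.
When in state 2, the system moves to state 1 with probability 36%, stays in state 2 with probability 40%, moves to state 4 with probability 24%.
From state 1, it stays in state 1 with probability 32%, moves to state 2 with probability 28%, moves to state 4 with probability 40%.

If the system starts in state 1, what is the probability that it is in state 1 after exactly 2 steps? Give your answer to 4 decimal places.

0.3152

Sum over the intermediate state after 1 step:
P = P(state 1→state 4)·P(state 4→state 1) + P(state 1→state 2)·P(state 2→state 1) + P(state 1→state 1)·P(state 1→state 1)
  = 0.4×0.28 + 0.28×0.36 + 0.32×0.32
  = 0.1120 + 0.1008 + 0.1024 = 0.3152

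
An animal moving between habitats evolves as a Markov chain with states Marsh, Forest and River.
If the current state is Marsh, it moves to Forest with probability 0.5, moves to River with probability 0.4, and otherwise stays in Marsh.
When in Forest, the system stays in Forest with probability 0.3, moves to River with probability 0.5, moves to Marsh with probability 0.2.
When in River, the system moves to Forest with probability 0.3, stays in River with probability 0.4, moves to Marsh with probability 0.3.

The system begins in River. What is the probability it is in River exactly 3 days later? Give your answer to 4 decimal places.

Propagate the distribution vector 3 days from River.
After 0 days: (0.0000, 0.0000, 1.0000)
After 1 day: (0.3000, 0.3000, 0.4000)
After 2 days: (0.2100, 0.3600, 0.4300)
After 3 days: (0.2220, 0.3420, 0.4360)
P(in River after 3 days) = 0.4360

0.4360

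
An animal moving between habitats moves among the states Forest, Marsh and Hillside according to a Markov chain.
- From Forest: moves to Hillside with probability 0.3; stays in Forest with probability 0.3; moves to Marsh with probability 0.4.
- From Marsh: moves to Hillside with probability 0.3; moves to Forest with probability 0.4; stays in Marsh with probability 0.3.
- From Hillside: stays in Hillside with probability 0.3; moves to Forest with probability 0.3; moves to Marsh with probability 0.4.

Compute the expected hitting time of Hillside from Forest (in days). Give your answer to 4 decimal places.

3.3333

Let t(s) be the expected number of days to first reach Hillside from state s, with t(Hillside) = 0. Conditioning on the first day:
t(Forest) = 1 + 0.3·t(Forest) + 0.4·t(Marsh)
t(Marsh) = 1 + 0.4·t(Forest) + 0.3·t(Marsh)
Solving: t(Forest) = 3.3333, t(Marsh) = 3.3333.
Expected days from Forest to Hillside: 3.3333.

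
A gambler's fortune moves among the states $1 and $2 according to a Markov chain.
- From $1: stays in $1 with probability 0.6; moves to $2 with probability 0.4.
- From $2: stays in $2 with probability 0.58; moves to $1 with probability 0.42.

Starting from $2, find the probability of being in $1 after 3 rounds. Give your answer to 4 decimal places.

0.5092

Propagate the distribution vector 3 rounds from $2.
After 0 rounds: (0.0000, 1.0000)
After 1 round: (0.4200, 0.5800)
After 2 rounds: (0.4956, 0.5044)
After 3 rounds: (0.5092, 0.4908)
P(in $1 after 3 rounds) = 0.5092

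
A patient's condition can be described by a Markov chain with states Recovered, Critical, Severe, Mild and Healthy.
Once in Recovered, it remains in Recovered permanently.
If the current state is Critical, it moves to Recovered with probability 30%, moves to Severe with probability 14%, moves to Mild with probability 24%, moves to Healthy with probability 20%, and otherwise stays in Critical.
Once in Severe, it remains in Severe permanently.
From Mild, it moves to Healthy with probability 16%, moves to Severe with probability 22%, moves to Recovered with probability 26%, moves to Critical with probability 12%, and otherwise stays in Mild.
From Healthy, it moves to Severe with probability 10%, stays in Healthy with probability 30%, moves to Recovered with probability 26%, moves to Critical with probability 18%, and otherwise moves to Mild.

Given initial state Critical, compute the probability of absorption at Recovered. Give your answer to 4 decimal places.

0.6542

Let h(s) be the probability of absorption at Recovered starting from transient state s. Then h(Recovered) = 1 and h(Severe) = 0. By first-step analysis:
h(Critical) = 0.3·1 + 0.12·h(Critical) + 0.14·0 + 0.24·h(Mild) + 0.2·h(Healthy)
h(Mild) = 0.26·1 + 0.12·h(Critical) + 0.22·0 + 0.24·h(Mild) + 0.16·h(Healthy)
h(Healthy) = 0.26·1 + 0.18·h(Critical) + 0.1·0 + 0.16·h(Mild) + 0.3·h(Healthy)
Solving: h(Critical) = 0.6542, h(Mild) = 0.5873, h(Healthy) = 0.6739.
Starting from Critical, the probability is 0.6542.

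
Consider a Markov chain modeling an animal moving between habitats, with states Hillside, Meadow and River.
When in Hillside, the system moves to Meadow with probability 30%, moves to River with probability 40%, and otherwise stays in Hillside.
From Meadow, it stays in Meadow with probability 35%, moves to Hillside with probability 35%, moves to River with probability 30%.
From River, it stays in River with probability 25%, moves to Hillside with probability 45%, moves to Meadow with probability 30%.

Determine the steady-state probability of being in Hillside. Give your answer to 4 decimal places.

0.3638

Let the stationary distribution be π with π = πP and π_1 + π_2 + π_3 = 1.
π_1 = 0.3·π_1 + 0.35·π_2 + 0.45·π_3
π_2 = 0.3·π_1 + 0.35·π_2 + 0.3·π_3
Solving with the normalization constraint gives π = (0.3638, 0.3158, 0.3204).
So the stationary probability of Hillside is 0.3638.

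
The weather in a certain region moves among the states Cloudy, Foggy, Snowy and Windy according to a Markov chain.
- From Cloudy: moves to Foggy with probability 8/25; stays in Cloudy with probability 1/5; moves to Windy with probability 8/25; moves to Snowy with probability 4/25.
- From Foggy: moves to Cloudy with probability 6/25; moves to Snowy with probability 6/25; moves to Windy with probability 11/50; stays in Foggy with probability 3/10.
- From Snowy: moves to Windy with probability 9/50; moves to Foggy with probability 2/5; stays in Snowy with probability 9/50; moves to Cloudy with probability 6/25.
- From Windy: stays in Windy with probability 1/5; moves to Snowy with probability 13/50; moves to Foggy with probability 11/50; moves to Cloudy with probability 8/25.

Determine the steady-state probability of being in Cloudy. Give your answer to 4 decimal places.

0.2486

Let the stationary distribution be π with π = πP and π_1 + π_2 + π_3 + π_4 = 1.
π_1 = 0.2·π_1 + 0.24·π_2 + 0.24·π_3 + 0.32·π_4
π_2 = 0.32·π_1 + 0.3·π_2 + 0.4·π_3 + 0.22·π_4
π_3 = 0.16·π_1 + 0.24·π_2 + 0.18·π_3 + 0.26·π_4
Solving with the normalization constraint gives π = (0.2486, 0.3076, 0.2120, 0.2317).
So the stationary probability of Cloudy is 0.2486.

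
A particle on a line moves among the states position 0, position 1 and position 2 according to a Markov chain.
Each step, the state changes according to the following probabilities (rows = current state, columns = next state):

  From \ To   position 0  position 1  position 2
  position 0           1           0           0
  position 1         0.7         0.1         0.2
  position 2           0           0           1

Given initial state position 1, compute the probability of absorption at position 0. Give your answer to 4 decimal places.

Let h(s) be the probability of absorption at position 0 starting from transient state s. Then h(position 0) = 1 and h(position 2) = 0. By first-step analysis:
h(position 1) = 0.7·1 + 0.1·h(position 1) + 0.2·0
Solving: h(position 1) = 0.7778.
Starting from position 1, the probability is 0.7778.

0.7778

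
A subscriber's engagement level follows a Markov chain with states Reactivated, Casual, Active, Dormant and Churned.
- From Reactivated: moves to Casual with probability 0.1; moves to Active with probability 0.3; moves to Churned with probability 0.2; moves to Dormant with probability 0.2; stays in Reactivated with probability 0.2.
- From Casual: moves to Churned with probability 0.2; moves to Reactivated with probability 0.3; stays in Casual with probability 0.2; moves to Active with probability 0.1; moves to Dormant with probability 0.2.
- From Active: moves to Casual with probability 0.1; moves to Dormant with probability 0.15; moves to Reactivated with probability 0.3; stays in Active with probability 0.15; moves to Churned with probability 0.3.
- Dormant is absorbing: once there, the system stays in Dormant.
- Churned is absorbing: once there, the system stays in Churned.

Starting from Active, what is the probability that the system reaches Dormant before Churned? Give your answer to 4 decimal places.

0.3927

Let h(s) be the probability of absorption at Dormant starting from transient state s. Then h(Dormant) = 1 and h(Churned) = 0. By first-step analysis:
h(Reactivated) = 0.2·h(Reactivated) + 0.1·h(Casual) + 0.3·h(Active) + 0.2·1 + 0.2·0
h(Casual) = 0.3·h(Reactivated) + 0.2·h(Casual) + 0.1·h(Active) + 0.2·1 + 0.2·0
h(Active) = 0.3·h(Reactivated) + 0.1·h(Casual) + 0.15·h(Active) + 0.15·1 + 0.3·0
Solving: h(Reactivated) = 0.4560, h(Casual) = 0.4701, h(Active) = 0.3927.
Starting from Active, the probability is 0.3927.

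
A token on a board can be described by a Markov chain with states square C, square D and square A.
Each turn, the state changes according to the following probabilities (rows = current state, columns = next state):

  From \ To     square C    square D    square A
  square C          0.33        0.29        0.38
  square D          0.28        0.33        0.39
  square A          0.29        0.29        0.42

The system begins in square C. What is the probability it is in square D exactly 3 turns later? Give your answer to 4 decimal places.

Propagate the distribution vector 3 turns from square C.
After 0 turns: (1.0000, 0.0000, 0.0000)
After 1 turn: (0.3300, 0.2900, 0.3800)
After 2 turns: (0.3003, 0.3016, 0.3981)
After 3 turns: (0.2990, 0.3021, 0.3989)
P(in square D after 3 turns) = 0.3021

0.3021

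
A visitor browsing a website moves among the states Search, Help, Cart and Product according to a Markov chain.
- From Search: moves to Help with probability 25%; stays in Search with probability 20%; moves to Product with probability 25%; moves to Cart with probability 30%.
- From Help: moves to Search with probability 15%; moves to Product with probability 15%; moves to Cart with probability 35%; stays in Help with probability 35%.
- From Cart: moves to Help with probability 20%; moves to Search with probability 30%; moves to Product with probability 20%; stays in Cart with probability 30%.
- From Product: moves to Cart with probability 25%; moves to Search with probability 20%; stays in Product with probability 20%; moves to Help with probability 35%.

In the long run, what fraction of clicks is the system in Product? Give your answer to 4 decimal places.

Let the stationary distribution be π with π = πP and π_1 + π_2 + π_3 + π_4 = 1.
π_1 = 0.2·π_1 + 0.15·π_2 + 0.3·π_3 + 0.2·π_4
π_2 = 0.25·π_1 + 0.35·π_2 + 0.2·π_3 + 0.35·π_4
π_3 = 0.3·π_1 + 0.35·π_2 + 0.3·π_3 + 0.25·π_4
Solving with the normalization constraint gives π = (0.2163, 0.2827, 0.3043, 0.1967).
So the stationary probability of Product is 0.1967.

0.1967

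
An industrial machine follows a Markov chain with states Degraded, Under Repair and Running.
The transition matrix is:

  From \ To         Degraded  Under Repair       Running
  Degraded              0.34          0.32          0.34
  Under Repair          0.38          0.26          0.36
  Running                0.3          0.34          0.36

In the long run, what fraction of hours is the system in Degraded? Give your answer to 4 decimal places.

0.3382

Let the stationary distribution be π with π = πP and π_1 + π_2 + π_3 = 1.
π_1 = 0.34·π_1 + 0.38·π_2 + 0.3·π_3
π_2 = 0.32·π_1 + 0.26·π_2 + 0.34·π_3
Solving with the normalization constraint gives π = (0.3382, 0.3086, 0.3532).
So the stationary probability of Degraded is 0.3382.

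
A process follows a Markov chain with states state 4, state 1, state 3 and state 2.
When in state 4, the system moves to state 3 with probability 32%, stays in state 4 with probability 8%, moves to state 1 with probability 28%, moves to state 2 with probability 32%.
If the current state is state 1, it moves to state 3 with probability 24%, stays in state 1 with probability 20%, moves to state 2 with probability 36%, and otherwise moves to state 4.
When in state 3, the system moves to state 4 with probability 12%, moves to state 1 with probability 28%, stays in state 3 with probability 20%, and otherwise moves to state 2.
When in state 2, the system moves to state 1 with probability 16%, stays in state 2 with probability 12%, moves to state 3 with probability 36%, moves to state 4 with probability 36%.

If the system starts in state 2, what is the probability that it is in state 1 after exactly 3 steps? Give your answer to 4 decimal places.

0.2200

Propagate the distribution vector 3 steps from state 2.
After 0 steps: (0.0000, 0.0000, 0.0000, 1.0000)
After 1 step: (0.3600, 0.1600, 0.3600, 0.1200)
After 2 steps: (0.1472, 0.2528, 0.2688, 0.3312)
After 3 steps: (0.2138, 0.2200, 0.2808, 0.2854)
P(in state 1 after 3 steps) = 0.2200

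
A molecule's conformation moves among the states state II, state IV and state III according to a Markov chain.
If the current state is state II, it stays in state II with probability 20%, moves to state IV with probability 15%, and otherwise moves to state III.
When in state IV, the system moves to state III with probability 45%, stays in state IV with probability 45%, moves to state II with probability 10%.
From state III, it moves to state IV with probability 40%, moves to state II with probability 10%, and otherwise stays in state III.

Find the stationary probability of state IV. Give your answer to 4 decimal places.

Let the stationary distribution be π with π = πP and π_1 + π_2 + π_3 = 1.
π_1 = 0.2·π_1 + 0.1·π_2 + 0.1·π_3
π_2 = 0.15·π_1 + 0.45·π_2 + 0.4·π_3
Solving with the normalization constraint gives π = (0.1111, 0.3918, 0.4971).
So the stationary probability of state IV is 0.3918.

0.3918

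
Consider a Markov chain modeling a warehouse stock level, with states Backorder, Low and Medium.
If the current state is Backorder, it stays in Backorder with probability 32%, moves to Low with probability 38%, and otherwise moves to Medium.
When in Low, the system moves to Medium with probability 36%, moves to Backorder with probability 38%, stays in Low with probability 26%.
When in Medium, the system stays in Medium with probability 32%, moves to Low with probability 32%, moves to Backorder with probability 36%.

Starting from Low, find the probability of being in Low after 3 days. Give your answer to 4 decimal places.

0.3214

Propagate the distribution vector 3 days from Low.
After 0 days: (0.0000, 1.0000, 0.0000)
After 1 day: (0.3800, 0.2600, 0.3600)
After 2 days: (0.3500, 0.3272, 0.3228)
After 3 days: (0.3525, 0.3214, 0.3261)
P(in Low after 3 days) = 0.3214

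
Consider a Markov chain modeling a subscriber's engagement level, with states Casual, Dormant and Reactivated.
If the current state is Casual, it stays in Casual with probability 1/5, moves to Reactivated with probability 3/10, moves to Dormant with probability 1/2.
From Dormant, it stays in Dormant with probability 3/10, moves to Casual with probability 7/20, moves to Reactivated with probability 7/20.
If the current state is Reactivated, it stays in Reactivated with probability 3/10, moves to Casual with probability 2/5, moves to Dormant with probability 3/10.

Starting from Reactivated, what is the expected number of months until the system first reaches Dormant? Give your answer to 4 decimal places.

2.7273

Let t(s) be the expected number of months to first reach Dormant from state s, with t(Dormant) = 0. Conditioning on the first month:
t(Casual) = 1 + 0.2·t(Casual) + 0.3·t(Reactivated)
t(Reactivated) = 1 + 0.4·t(Casual) + 0.3·t(Reactivated)
Solving: t(Casual) = 2.2727, t(Reactivated) = 2.7273.
Expected months from Reactivated to Dormant: 2.7273.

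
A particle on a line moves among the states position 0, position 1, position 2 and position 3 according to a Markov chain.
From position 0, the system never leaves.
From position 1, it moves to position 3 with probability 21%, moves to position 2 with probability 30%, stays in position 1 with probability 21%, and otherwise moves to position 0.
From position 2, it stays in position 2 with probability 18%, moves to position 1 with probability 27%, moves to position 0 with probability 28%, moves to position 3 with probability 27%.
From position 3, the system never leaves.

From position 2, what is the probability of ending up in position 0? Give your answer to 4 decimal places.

0.5236

Let h(s) be the probability of absorption at position 0 starting from transient state s. Then h(position 0) = 1 and h(position 3) = 0. By first-step analysis:
h(position 1) = 0.28·1 + 0.21·h(position 1) + 0.3·h(position 2) + 0.21·0
h(position 2) = 0.28·1 + 0.27·h(position 1) + 0.18·h(position 2) + 0.27·0
Solving: h(position 1) = 0.5533, h(position 2) = 0.5236.
Starting from position 2, the probability is 0.5236.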